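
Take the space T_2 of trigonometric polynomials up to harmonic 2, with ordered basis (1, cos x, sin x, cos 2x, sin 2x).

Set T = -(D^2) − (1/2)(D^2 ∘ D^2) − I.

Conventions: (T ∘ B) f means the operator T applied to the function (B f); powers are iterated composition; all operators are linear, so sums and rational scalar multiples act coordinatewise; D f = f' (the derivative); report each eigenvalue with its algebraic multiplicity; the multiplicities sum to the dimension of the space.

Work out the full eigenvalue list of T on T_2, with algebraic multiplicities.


image of 1: -1
image of cos x: -(1/2)cos x
image of sin x: -(1/2)sin x
image of cos 2x: -5cos 2x
image of sin 2x: -5sin 2x
the matrix is diagonal; its diagonal is (-1, -1/2, -1/2, -5, -5)
for a triangular matrix the eigenvalues are the diagonal entries, with algebraic multiplicity their repetition count

λ = -5 (multiplicity 2), λ = -1 (multiplicity 1), λ = -1/2 (multiplicity 2)


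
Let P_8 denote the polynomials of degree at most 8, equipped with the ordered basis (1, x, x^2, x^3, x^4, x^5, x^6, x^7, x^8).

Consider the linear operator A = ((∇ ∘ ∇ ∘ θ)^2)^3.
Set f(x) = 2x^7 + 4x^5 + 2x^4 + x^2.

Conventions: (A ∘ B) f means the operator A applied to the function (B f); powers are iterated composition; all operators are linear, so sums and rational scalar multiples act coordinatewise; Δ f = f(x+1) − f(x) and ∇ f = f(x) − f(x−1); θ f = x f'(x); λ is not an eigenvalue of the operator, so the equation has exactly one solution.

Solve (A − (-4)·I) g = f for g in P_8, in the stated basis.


write g with unknown coordinates in the stated basis and equate coefficients in (A − (-4)·I) g = f
solving from the highest basis element down gives g = (1/2)x^7 + x^5 + (1/2)x^4 + (1/4)x^2
check: A g = 0
so A g − (-4)·g = 2x^7 + 4x^5 + 2x^4 + x^2 = f ✓

the result is g(x) = (1/2)x^7 + x^5 + (1/2)x^4 + (1/4)x^2


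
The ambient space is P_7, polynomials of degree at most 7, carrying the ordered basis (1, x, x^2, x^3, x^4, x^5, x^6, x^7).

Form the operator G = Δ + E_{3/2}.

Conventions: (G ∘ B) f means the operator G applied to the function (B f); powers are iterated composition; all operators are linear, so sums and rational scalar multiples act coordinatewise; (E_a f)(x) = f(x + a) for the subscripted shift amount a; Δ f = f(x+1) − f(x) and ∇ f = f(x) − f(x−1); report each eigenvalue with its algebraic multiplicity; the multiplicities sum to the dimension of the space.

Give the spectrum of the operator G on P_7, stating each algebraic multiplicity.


λ = 1 (multiplicity 8)

image of 1: 1
image of x: x + 5/2
image of x^2: x^2 + 5x + 13/4
image of x^3: x^3 + (15/2)x^2 + (39/4)x + 35/8
image of x^4: x^4 + 10x^3 + (39/2)x^2 + (35/2)x + 97/16
image of x^5: x^5 + (25/2)x^4 + (65/2)x^3 + (175/4)x^2 + (485/16)x + 275/32
image of x^6: x^6 + 15x^5 + (195/4)x^4 + (175/2)x^3 + (1455/16)x^2 + (825/16)x + 793/64
image of x^7: x^7 + (35/2)x^6 + (273/4)x^5 + (1225/8)x^4 + (3395/16)x^3 + (5775/32)x^2 + (5551/64)x + 2315/128
the matrix is upper triangular; its diagonal is (1, 1, 1, 1, 1, 1, 1, 1)
for a triangular matrix the eigenvalues are the diagonal entries, with algebraic multiplicity their repetition count


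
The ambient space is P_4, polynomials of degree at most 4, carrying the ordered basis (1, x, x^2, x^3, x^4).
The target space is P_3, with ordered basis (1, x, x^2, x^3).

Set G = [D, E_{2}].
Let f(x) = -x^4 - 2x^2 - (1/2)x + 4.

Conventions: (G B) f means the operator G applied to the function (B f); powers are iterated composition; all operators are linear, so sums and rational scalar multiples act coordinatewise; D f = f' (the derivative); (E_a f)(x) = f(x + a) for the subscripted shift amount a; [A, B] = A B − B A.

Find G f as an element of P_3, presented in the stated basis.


g(x) = 0

E_{2} f = -x^4 - 8x^3 - 26x^2 - (81/2)x - 21
D E_{2} f = -4x^3 - 24x^2 - 52x - 81/2
D f = -4x^3 - 4x - 1/2
E_{2} D f = -4x^3 - 24x^2 - 52x - 81/2
[D, E_{2}] f = 0


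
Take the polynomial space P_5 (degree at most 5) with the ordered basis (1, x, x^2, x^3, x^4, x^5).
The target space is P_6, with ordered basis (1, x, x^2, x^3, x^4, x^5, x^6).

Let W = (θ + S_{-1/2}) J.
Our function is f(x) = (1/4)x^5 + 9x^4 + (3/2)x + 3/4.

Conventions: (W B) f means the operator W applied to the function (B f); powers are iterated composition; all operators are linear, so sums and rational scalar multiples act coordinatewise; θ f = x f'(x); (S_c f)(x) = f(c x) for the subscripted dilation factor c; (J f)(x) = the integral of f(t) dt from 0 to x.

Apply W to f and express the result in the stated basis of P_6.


J f = (1/24)x^6 + (9/5)x^5 + (3/4)x^2 + (3/4)x
θ J f = (1/4)x^6 + 9x^5 + (3/2)x^2 + (3/4)x
S_{-1/2} J f = (1/1536)x^6 - (9/160)x^5 + (3/16)x^2 - (3/8)x
(θ + S_{-1/2}) J f = (385/1536)x^6 + (1431/160)x^5 + (27/16)x^2 + (3/8)x

the result is g(x) = (385/1536)x^6 + (1431/160)x^5 + (27/16)x^2 + (3/8)x


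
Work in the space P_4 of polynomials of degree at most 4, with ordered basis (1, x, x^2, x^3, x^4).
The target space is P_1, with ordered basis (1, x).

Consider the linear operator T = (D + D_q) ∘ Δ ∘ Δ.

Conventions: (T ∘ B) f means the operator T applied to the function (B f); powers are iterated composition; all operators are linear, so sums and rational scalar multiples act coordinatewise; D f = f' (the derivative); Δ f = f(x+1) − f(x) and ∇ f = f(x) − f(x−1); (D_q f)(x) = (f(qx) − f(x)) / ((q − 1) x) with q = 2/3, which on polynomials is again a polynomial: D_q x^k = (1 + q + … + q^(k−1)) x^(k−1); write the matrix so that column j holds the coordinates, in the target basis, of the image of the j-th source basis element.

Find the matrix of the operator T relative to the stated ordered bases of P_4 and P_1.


image of 1: 0
image of x: 0
image of x^2: 0
image of x^3: 12
image of x^4: 44x + 48
each image's coordinates form column j of the matrix

the matrix is [[0, 0, 0, 12, 48]; [0, 0, 0, 0, 44]] (rows listed top to bottom)


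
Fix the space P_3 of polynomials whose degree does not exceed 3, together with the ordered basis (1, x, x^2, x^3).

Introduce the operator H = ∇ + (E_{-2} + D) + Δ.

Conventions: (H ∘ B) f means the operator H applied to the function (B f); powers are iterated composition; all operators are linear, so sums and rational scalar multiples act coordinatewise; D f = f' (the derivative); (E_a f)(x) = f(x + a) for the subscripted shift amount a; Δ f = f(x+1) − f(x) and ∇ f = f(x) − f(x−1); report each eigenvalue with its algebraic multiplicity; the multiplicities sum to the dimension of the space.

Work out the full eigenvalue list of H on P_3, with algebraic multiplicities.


image of 1: 1
image of x: x + 1
image of x^2: x^2 + 2x + 4
image of x^3: x^3 + 3x^2 + 12x - 6
the matrix is upper triangular; its diagonal is (1, 1, 1, 1)
for a triangular matrix the eigenvalues are the diagonal entries, with algebraic multiplicity their repetition count

λ = 1 (multiplicity 4)


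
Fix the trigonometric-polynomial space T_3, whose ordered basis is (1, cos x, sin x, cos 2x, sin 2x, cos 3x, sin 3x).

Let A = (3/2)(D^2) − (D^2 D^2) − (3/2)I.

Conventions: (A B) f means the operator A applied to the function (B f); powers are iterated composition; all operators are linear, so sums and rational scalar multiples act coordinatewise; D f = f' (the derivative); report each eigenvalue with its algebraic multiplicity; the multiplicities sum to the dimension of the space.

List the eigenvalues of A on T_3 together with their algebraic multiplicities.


image of 1: -3/2
image of cos x: -4cos x
image of sin x: -4sin x
image of cos 2x: -(47/2)cos 2x
image of sin 2x: -(47/2)sin 2x
image of cos 3x: -96cos 3x
image of sin 3x: -96sin 3x
the matrix is diagonal; its diagonal is (-3/2, -4, -4, -47/2, -47/2, -96, -96)
for a triangular matrix the eigenvalues are the diagonal entries, with algebraic multiplicity their repetition count

λ = -96 (multiplicity 2), λ = -47/2 (multiplicity 2), λ = -4 (multiplicity 2), λ = -3/2 (multiplicity 1)


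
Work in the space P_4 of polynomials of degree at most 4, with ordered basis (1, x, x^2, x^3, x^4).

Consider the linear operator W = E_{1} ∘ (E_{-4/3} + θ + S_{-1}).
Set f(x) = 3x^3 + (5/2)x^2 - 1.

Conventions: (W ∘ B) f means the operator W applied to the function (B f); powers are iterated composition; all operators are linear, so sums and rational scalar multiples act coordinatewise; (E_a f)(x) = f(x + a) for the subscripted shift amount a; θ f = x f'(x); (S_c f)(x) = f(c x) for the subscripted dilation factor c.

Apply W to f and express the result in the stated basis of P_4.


the result is g(x) = 9x^3 + 25x^2 + (97/3)x + 35/3

E_{-4/3} f = 3x^3 - (19/2)x^2 + (28/3)x - 11/3
θ f = 9x^3 + 5x^2
S_{-1} f = -3x^3 + (5/2)x^2 - 1
(E_{-4/3} + θ + S_{-1}) f = 9x^3 - 2x^2 + (28/3)x - 14/3
E_{1} (E_{-4/3} + θ + S_{-1}) f = 9x^3 + 25x^2 + (97/3)x + 35/3


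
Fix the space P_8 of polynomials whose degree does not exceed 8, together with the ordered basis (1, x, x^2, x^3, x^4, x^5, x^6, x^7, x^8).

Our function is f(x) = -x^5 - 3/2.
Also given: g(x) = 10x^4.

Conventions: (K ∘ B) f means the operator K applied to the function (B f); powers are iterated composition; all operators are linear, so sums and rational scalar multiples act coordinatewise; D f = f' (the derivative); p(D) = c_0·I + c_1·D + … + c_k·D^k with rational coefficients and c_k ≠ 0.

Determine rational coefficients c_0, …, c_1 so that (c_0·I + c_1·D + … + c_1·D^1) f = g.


p(D) = -2·D, i.e. c_0 = 0, c_1 = -2

D^0 f = -x^5 - 3/2
D^1 f = -5x^4
matching coefficients of g against c_0 f + c_1 Df + … from the top degree down determines the c_i
solution: c_0 = 0, c_1 = -2


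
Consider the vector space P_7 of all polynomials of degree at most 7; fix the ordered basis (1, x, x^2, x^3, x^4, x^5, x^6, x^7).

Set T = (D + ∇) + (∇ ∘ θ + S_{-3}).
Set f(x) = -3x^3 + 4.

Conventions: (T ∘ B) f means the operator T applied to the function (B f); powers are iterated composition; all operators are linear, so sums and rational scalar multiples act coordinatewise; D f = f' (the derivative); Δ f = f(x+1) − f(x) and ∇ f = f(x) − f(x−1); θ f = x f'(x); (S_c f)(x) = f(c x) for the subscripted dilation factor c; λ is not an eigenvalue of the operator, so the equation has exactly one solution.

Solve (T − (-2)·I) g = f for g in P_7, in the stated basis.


the image equals g(x) = (3/25)x^3 - (9/55)x^2 - (756/275)x + 3101/825

write g with unknown coordinates in the stated basis and equate coefficients in (T − (-2)·I) g = f
solving from the highest basis element down gives g = (3/25)x^3 - (9/55)x^2 - (756/275)x + 3101/825
check: T g = -(81/25)x^3 + (18/55)x^2 + (1512/275)x - 2902/825
so T g − (-2)·g = -3x^3 + 4 = f ✓


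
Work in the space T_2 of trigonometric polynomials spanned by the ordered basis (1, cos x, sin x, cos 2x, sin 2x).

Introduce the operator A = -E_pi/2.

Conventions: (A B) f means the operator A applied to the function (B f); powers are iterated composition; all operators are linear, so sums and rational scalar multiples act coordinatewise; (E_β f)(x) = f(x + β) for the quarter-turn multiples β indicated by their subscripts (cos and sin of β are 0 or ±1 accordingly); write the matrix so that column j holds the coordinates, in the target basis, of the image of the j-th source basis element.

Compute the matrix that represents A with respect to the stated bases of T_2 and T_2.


image of 1: -1
image of cos x: sin x
image of sin x: -cos x
image of cos 2x: cos 2x
image of sin 2x: sin 2x
each image's coordinates form column j of the matrix

the matrix is [[-1, 0, 0, 0, 0]; [0, 0, -1, 0, 0]; [0, 1, 0, 0, 0]; [0, 0, 0, 1, 0]; [0, 0, 0, 0, 1]] (rows listed top to bottom)


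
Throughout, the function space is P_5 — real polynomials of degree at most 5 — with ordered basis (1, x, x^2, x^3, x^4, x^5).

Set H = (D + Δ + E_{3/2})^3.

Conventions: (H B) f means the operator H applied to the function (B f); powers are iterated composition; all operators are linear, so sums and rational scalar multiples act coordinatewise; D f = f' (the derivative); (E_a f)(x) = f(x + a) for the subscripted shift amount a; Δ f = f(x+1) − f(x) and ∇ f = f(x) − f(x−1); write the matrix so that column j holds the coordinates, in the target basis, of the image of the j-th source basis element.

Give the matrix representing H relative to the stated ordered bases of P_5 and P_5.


image of 1: 1
image of x: x + 21/2
image of x^2: x^2 + 21x + 333/4
image of x^3: x^3 + (63/2)x^2 + (999/4)x + 3801/8
image of x^4: x^4 + 42x^3 + (999/2)x^2 + (3801/2)x + 32145/16
image of x^5: x^5 + (105/2)x^4 + (1665/2)x^3 + (19005/4)x^2 + (160725/16)x + 257865/32
each image's coordinates form column j of the matrix

the matrix is [[1, 21/2, 333/4, 3801/8, 32145/16, 257865/32]; [0, 1, 21, 999/4, 3801/2, 160725/16]; [0, 0, 1, 63/2, 999/2, 19005/4]; [0, 0, 0, 1, 42, 1665/2]; [0, 0, 0, 0, 1, 105/2]; [0, 0, 0, 0, 0, 1]] (rows listed top to bottom)


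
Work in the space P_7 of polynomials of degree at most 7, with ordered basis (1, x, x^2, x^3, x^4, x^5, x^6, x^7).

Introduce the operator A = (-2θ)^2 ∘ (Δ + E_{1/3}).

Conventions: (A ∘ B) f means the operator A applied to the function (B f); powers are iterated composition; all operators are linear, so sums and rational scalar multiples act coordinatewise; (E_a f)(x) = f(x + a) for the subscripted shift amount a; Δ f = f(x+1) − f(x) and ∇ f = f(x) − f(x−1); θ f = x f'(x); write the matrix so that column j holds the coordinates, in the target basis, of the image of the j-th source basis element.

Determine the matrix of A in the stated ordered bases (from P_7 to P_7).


image of 1: 0
image of x: 4x
image of x^2: 16x^2 + (32/3)x
image of x^3: 36x^3 + 64x^2 + (40/3)x
image of x^4: 64x^4 + 192x^3 + (320/3)x^2 + (448/27)x
image of x^5: 100x^5 + (1280/3)x^4 + 400x^3 + (4480/27)x^2 + (1640/81)x
image of x^6: 144x^6 + 800x^5 + (3200/3)x^4 + (2240/3)x^3 + (6560/27)x^2 + (1952/81)x
image of x^7: 196x^7 + 1344x^6 + (7000/3)x^5 + (62720/27)x^4 + (11480/9)x^3 + (27328/81)x^2 + (20440/729)x
each image's coordinates form column j of the matrix

the matrix is [[0, 0, 0, 0, 0, 0, 0, 0]; [0, 4, 32/3, 40/3, 448/27, 1640/81, 1952/81, 20440/729]; [0, 0, 16, 64, 320/3, 4480/27, 6560/27, 27328/81]; [0, 0, 0, 36, 192, 400, 2240/3, 11480/9]; [0, 0, 0, 0, 64, 1280/3, 3200/3, 62720/27]; [0, 0, 0, 0, 0, 100, 800, 7000/3]; [0, 0, 0, 0, 0, 0, 144, 1344]; [0, 0, 0, 0, 0, 0, 0, 196]] (rows listed top to bottom)


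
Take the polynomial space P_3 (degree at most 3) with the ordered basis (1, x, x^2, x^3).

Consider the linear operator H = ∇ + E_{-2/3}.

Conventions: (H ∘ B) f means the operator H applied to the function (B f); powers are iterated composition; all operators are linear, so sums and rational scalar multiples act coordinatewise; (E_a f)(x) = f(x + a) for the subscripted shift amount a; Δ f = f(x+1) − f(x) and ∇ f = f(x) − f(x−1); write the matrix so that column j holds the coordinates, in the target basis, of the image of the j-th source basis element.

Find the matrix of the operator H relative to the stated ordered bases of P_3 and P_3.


the matrix is [[1, 1/3, -5/9, 19/27]; [0, 1, 2/3, -5/3]; [0, 0, 1, 1]; [0, 0, 0, 1]] (rows listed top to bottom)

image of 1: 1
image of x: x + 1/3
image of x^2: x^2 + (2/3)x - 5/9
image of x^3: x^3 + x^2 - (5/3)x + 19/27
each image's coordinates form column j of the matrix


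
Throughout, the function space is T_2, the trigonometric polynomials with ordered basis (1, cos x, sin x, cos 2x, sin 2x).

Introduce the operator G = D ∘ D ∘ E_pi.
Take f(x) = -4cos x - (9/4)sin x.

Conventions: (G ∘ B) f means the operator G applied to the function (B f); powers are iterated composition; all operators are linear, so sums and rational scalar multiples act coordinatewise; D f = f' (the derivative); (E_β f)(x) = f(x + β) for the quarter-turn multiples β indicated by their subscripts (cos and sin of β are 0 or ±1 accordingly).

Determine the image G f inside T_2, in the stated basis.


E_pi f = 4cos x + (9/4)sin x
D E_pi f = (9/4)cos x - 4sin x
D (D ∘ E_pi) f = -4cos x - (9/4)sin x

the image equals g(x) = -4cos x - (9/4)sin x


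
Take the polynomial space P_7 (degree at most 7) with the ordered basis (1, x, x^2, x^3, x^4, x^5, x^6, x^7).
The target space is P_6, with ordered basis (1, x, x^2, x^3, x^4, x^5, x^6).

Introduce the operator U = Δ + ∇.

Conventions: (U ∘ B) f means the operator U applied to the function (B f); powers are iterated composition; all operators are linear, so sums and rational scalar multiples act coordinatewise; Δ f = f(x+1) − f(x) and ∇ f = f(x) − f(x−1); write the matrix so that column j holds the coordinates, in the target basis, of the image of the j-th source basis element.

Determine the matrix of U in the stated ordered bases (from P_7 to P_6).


image of 1: 0
image of x: 2
image of x^2: 4x
image of x^3: 6x^2 + 2
image of x^4: 8x^3 + 8x
image of x^5: 10x^4 + 20x^2 + 2
image of x^6: 12x^5 + 40x^3 + 12x
image of x^7: 14x^6 + 70x^4 + 42x^2 + 2
each image's coordinates form column j of the matrix

the matrix is [[0, 2, 0, 2, 0, 2, 0, 2]; [0, 0, 4, 0, 8, 0, 12, 0]; [0, 0, 0, 6, 0, 20, 0, 42]; [0, 0, 0, 0, 8, 0, 40, 0]; [0, 0, 0, 0, 0, 10, 0, 70]; [0, 0, 0, 0, 0, 0, 12, 0]; [0, 0, 0, 0, 0, 0, 0, 14]] (rows listed top to bottom)


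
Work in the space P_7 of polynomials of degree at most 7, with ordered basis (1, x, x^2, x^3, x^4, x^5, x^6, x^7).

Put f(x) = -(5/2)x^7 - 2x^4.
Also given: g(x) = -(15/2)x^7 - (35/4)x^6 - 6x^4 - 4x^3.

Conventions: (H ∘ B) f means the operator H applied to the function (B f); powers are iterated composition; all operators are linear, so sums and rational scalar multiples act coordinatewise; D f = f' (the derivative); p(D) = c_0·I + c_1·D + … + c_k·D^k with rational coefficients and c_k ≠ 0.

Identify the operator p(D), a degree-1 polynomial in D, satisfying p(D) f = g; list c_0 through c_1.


c_0 = 3, c_1 = 1/2

D^0 f = -(5/2)x^7 - 2x^4
D^1 f = -(35/2)x^6 - 8x^3
matching coefficients of g against c_0 f + c_1 Df + … from the top degree down determines the c_i
solution: c_0 = 3, c_1 = 1/2


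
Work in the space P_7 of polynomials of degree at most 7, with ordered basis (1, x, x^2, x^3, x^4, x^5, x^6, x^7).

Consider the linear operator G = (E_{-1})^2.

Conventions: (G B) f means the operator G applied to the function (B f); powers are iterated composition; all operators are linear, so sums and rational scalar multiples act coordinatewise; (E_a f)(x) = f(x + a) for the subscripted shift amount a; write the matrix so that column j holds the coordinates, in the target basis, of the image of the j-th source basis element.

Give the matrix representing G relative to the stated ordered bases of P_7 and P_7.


the matrix is [[1, -2, 4, -8, 16, -32, 64, -128]; [0, 1, -4, 12, -32, 80, -192, 448]; [0, 0, 1, -6, 24, -80, 240, -672]; [0, 0, 0, 1, -8, 40, -160, 560]; [0, 0, 0, 0, 1, -10, 60, -280]; [0, 0, 0, 0, 0, 1, -12, 84]; [0, 0, 0, 0, 0, 0, 1, -14]; [0, 0, 0, 0, 0, 0, 0, 1]] (rows listed top to bottom)

image of 1: 1
image of x: x - 2
image of x^2: x^2 - 4x + 4
image of x^3: x^3 - 6x^2 + 12x - 8
image of x^4: x^4 - 8x^3 + 24x^2 - 32x + 16
image of x^5: x^5 - 10x^4 + 40x^3 - 80x^2 + 80x - 32
image of x^6: x^6 - 12x^5 + 60x^4 - 160x^3 + 240x^2 - 192x + 64
image of x^7: x^7 - 14x^6 + 84x^5 - 280x^4 + 560x^3 - 672x^2 + 448x - 128
each image's coordinates form column j of the matrix


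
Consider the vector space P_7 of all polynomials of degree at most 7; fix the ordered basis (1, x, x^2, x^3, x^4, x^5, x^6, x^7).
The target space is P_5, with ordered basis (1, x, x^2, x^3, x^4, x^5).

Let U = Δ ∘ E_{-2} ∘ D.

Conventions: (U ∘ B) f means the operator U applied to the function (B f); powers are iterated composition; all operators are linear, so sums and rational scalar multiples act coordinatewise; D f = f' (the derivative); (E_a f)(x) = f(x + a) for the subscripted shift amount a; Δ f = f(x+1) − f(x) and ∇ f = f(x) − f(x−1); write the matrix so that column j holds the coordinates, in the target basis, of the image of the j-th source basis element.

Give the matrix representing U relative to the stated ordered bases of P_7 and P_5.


image of 1: 0
image of x: 0
image of x^2: 2
image of x^3: 6x - 9
image of x^4: 12x^2 - 36x + 28
image of x^5: 20x^3 - 90x^2 + 140x - 75
image of x^6: 30x^4 - 180x^3 + 420x^2 - 450x + 186
image of x^7: 42x^5 - 315x^4 + 980x^3 - 1575x^2 + 1302x - 441
each image's coordinates form column j of the matrix

the matrix is [[0, 0, 2, -9, 28, -75, 186, -441]; [0, 0, 0, 6, -36, 140, -450, 1302]; [0, 0, 0, 0, 12, -90, 420, -1575]; [0, 0, 0, 0, 0, 20, -180, 980]; [0, 0, 0, 0, 0, 0, 30, -315]; [0, 0, 0, 0, 0, 0, 0, 42]] (rows listed top to bottom)


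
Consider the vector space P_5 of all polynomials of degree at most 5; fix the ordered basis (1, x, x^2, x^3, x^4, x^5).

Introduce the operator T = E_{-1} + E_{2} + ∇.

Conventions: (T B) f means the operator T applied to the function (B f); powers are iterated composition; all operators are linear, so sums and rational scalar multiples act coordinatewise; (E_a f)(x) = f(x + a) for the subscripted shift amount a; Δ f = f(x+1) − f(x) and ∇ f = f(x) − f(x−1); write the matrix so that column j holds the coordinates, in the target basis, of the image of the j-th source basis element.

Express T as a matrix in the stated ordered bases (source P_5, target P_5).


image of 1: 2
image of x: 2x + 2
image of x^2: 2x^2 + 4x + 4
image of x^3: 2x^3 + 6x^2 + 12x + 8
image of x^4: 2x^4 + 8x^3 + 24x^2 + 32x + 16
image of x^5: 2x^5 + 10x^4 + 40x^3 + 80x^2 + 80x + 32
each image's coordinates form column j of the matrix

the matrix is [[2, 2, 4, 8, 16, 32]; [0, 2, 4, 12, 32, 80]; [0, 0, 2, 6, 24, 80]; [0, 0, 0, 2, 8, 40]; [0, 0, 0, 0, 2, 10]; [0, 0, 0, 0, 0, 2]] (rows listed top to bottom)


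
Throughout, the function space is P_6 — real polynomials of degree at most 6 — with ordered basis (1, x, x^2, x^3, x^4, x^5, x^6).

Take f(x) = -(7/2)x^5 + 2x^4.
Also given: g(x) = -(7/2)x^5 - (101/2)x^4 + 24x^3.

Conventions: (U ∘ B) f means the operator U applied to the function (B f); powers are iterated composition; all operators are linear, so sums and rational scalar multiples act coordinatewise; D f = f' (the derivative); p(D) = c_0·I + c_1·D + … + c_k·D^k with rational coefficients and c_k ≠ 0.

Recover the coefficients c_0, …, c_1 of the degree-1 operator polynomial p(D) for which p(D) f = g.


D^0 f = -(7/2)x^5 + 2x^4
D^1 f = -(35/2)x^4 + 8x^3
matching coefficients of g against c_0 f + c_1 Df + … from the top degree down determines the c_i
solution: c_0 = 1, c_1 = 3

p(D) = I + 3·D, i.e. c_0 = 1, c_1 = 3


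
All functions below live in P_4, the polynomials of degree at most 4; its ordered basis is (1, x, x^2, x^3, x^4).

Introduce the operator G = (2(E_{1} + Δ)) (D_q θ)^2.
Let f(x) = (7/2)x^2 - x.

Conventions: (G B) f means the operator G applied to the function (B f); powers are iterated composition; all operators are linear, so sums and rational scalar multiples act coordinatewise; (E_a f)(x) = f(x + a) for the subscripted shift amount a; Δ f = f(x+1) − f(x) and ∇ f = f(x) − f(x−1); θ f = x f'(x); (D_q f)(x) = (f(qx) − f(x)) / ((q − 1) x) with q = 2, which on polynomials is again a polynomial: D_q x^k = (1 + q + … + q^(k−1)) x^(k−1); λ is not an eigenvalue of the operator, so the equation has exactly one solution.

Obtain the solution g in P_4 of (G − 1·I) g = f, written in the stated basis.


the result is g(x) = -(7/2)x^2 + x - 42

write g with unknown coordinates in the stated basis and equate coefficients in (G − 1·I) g = f
solving from the highest basis element down gives g = -(7/2)x^2 + x - 42
check: G g = -42
so G g − 1·g = (7/2)x^2 - x = f ✓


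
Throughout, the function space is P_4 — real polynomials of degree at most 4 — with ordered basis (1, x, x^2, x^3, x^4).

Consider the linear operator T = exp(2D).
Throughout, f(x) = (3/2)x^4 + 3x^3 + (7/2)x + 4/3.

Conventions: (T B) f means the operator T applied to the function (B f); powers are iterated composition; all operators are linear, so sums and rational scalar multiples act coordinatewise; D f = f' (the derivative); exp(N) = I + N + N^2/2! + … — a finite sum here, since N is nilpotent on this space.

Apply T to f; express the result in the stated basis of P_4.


the image equals g(x) = (3/2)x^4 + 15x^3 + 54x^2 + (175/2)x + 169/3

order-1 term: 12x^3 + 18x^2 + 7
order-2 term: 36x^2 + 36x
order-3 term: 48x + 24
order-4 term: 24
the series for exp(2D) f terminates at order 4
exp(2D) f = (3/2)x^4 + 15x^3 + 54x^2 + (175/2)x + 169/3


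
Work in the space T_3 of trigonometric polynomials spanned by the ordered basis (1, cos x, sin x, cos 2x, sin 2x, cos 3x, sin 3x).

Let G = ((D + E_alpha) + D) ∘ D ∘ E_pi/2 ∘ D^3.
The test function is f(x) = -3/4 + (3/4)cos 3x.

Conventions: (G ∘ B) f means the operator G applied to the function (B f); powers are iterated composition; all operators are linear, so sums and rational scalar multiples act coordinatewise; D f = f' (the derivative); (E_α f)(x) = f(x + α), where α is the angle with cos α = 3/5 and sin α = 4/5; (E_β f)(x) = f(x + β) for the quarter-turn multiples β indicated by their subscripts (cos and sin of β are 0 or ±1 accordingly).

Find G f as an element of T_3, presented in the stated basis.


D f = -(9/4)sin 3x
D D f = -(27/4)cos 3x
D D D f = (81/4)sin 3x
E_pi/2 D^3 f = -(81/4)cos 3x
D E_pi/2 D^3 f = (243/4)sin 3x
D (D ∘ E_pi/2 ∘ D^3) f = (729/4)cos 3x
E_alpha (D ∘ E_pi/2 ∘ D^3) f = (2673/125)cos 3x - (28431/500)sin 3x
(D + E_alpha) (D ∘ E_pi/2 ∘ D^3) f = (101817/500)cos 3x - (28431/500)sin 3x
D (D ∘ E_pi/2 ∘ D^3) f = (729/4)cos 3x
((D + E_alpha) + D) (D ∘ E_pi/2 ∘ D^3) f = (96471/250)cos 3x - (28431/500)sin 3x

g(x) = (96471/250)cos 3x - (28431/500)sin 3x


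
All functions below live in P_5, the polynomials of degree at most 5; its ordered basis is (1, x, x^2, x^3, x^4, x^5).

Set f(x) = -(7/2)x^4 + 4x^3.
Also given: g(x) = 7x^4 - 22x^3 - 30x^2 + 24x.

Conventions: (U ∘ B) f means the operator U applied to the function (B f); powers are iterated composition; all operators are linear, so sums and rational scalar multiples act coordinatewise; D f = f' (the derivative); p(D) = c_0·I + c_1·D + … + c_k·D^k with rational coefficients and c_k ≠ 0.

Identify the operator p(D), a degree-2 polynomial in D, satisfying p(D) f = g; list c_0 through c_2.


c_0 = -2, c_1 = 1, c_2 = 1

D^0 f = -(7/2)x^4 + 4x^3
D^1 f = -14x^3 + 12x^2
D^2 f = -42x^2 + 24x
matching coefficients of g against c_0 f + c_1 Df + … from the top degree down determines the c_i
solution: c_0 = -2, c_1 = 1, c_2 = 1


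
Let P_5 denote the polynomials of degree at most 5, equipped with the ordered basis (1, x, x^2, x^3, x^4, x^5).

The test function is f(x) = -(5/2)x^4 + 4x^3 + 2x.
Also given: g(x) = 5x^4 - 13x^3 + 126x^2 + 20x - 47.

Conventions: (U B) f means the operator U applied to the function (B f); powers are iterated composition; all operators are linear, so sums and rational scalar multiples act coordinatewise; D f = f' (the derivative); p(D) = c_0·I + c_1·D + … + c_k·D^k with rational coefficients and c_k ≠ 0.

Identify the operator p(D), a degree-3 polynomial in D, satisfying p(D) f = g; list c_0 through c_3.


D^0 f = -(5/2)x^4 + 4x^3 + 2x
D^1 f = -10x^3 + 12x^2 + 2
D^2 f = -30x^2 + 24x
D^3 f = -60x + 24
matching coefficients of g against c_0 f + c_1 Df + … from the top degree down determines the c_i
solution: c_0 = -2, c_1 = 1/2, c_2 = -4, c_3 = -2

p(D) = -2·I + (1/2)·D − 4·D^2 − 2·D^3, i.e. c_0 = -2, c_1 = 1/2, c_2 = -4, c_3 = -2


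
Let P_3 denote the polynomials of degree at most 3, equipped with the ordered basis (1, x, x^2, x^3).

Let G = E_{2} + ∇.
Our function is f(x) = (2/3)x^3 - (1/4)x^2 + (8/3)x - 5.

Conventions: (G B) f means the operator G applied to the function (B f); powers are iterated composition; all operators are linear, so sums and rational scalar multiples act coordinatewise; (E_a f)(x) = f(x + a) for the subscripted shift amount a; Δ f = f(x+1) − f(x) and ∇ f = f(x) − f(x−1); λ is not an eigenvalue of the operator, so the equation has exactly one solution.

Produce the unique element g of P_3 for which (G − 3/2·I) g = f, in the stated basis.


g(x) = -(4/3)x^3 - (47/2)x^2 - (934/3)x - 2023

write g with unknown coordinates in the stated basis and equate coefficients in (G − 3/2·I) g = f
solving from the highest basis element down gives g = -(4/3)x^3 - (47/2)x^2 - (934/3)x - 2023
check: G g = -(4/3)x^3 - (71/2)x^2 - (1393/3)x - 6079/2
so G g − 3/2·g = (2/3)x^3 - (1/4)x^2 + (8/3)x - 5 = f ✓


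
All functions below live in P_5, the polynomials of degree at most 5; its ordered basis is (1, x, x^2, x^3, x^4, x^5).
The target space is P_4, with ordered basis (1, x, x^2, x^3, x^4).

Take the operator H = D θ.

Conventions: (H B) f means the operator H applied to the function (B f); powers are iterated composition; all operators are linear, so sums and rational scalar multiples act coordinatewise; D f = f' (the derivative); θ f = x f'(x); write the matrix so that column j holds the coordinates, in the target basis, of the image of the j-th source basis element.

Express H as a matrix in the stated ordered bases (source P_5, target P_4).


image of 1: 0
image of x: 1
image of x^2: 4x
image of x^3: 9x^2
image of x^4: 16x^3
image of x^5: 25x^4
each image's coordinates form column j of the matrix

the matrix is [[0, 1, 0, 0, 0, 0]; [0, 0, 4, 0, 0, 0]; [0, 0, 0, 9, 0, 0]; [0, 0, 0, 0, 16, 0]; [0, 0, 0, 0, 0, 25]] (rows listed top to bottom)


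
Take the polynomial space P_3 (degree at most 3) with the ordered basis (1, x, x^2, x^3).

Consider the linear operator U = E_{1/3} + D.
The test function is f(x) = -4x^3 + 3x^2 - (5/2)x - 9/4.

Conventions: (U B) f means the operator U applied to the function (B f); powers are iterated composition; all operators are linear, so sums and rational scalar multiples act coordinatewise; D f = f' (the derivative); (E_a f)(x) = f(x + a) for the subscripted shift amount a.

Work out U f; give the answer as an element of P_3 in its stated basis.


E_{1/3} f = -4x^3 - x^2 - (11/6)x - 313/108
D f = -12x^2 + 6x - 5/2
(E_{1/3} + D) f = -4x^3 - 13x^2 + (25/6)x - 583/108

the image equals g(x) = -4x^3 - 13x^2 + (25/6)x - 583/108


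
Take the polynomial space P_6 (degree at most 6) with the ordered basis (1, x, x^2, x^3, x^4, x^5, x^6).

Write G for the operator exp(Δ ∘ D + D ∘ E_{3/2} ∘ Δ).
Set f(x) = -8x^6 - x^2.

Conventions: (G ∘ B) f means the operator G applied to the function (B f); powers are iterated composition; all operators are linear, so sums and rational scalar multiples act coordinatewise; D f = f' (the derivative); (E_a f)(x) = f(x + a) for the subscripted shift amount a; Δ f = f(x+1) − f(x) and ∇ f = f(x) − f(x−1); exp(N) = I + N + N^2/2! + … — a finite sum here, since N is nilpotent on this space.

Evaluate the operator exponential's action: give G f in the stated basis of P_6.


g(x) = -8x^6 - 480x^4 - 2400x^3 - 12121x^2 - 37200x - 55495

order-1 term: -480x^4 - 2400x^3 - 6360x^2 - 8400x - 4375
order-2 term: -5760x^2 - 28800x - 43440
order-3 term: -7680
the series for exp(Δ ∘ D + D ∘ E_{3/2} ∘ Δ) f terminates at order 3
exp(Δ ∘ D + D ∘ E_{3/2} ∘ Δ) f = -8x^6 - 480x^4 - 2400x^3 - 12121x^2 - 37200x - 55495


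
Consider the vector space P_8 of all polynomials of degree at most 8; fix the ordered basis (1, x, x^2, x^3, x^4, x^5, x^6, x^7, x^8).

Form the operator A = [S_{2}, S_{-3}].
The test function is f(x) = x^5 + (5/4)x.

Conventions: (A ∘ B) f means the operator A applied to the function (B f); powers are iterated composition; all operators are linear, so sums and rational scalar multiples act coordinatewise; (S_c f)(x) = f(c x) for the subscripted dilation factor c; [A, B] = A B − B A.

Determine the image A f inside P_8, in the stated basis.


the result is g(x) = 0

S_{-3} f = -243x^5 - (15/4)x
S_{2} S_{-3} f = -7776x^5 - (15/2)x
S_{2} f = 32x^5 + (5/2)x
S_{-3} S_{2} f = -7776x^5 - (15/2)x
[S_{2}, S_{-3}] f = 0


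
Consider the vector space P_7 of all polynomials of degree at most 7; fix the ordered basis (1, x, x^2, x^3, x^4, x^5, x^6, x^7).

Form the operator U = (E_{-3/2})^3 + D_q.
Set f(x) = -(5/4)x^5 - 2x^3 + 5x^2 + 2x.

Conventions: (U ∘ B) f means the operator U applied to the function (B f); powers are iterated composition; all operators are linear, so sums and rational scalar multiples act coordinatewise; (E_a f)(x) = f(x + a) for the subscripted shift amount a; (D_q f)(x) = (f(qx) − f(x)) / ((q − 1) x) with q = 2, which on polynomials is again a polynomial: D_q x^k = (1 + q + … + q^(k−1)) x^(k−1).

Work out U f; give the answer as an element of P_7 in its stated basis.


E_{-3/2} f = -(5/4)x^5 + (75/8)x^4 - (241/8)x^3 + (899/16)x^2 - (3721/64)x + 3135/128
E_{-3/2} E_{-3/2} f = -(5/4)x^5 + (75/4)x^4 - (229/2)x^3 + (721/2)x^2 - (2353/4)x + 1587/4
E_{-3/2} E_{-3/2} E_{-3/2} f = -(5/4)x^5 + (225/8)x^4 - (2041/8)x^3 + (18737/16)x^2 - (174553/64)x + 330381/128
D_q f = -(155/4)x^4 - 14x^2 + 15x + 2
((E_{-3/2})^3 + D_q) f = -(5/4)x^5 - (85/8)x^4 - (2041/8)x^3 + (18513/16)x^2 - (173593/64)x + 330637/128

the image equals g(x) = -(5/4)x^5 - (85/8)x^4 - (2041/8)x^3 + (18513/16)x^2 - (173593/64)x + 330637/128


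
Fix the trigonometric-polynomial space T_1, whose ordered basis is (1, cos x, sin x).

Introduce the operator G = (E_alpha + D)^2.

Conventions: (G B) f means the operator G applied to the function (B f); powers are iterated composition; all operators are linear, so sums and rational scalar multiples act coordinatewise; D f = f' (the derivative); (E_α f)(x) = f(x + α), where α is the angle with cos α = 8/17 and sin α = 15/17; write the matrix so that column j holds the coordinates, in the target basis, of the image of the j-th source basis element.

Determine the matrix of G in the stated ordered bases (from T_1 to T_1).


the matrix is [[1, 0, 0]; [0, -960/289, 512/289]; [0, -512/289, -960/289]] (rows listed top to bottom)

image of 1: 1
image of cos x: -(960/289)cos x - (512/289)sin x
image of sin x: (512/289)cos x - (960/289)sin x
each image's coordinates form column j of the matrix


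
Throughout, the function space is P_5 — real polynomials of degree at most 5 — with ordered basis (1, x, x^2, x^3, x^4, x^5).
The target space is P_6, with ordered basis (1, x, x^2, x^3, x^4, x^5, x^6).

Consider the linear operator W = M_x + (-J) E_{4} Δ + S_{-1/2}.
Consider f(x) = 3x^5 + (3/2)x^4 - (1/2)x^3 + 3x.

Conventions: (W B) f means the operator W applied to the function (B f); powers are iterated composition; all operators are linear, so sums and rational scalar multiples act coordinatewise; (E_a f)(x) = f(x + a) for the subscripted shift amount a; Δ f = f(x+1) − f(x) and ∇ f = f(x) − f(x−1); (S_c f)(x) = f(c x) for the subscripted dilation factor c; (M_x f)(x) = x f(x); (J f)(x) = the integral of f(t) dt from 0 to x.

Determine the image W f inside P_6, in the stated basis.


g(x) = 3x^6 - (51/32)x^5 - (2221/32)x^4 - (10183/16)x^3 - (11763/4)x^2 - (13661/2)x

M_x f = 3x^6 + (3/2)x^5 - (1/2)x^4 + 3x^2
Δ f = 15x^4 + 36x^3 + (75/2)x^2 + (39/2)x + 7
E_{4} Δ f = 15x^4 + 276x^3 + (3819/2)x^2 + (11775/2)x + 6829
J E_{4} Δ f = 3x^5 + 69x^4 + (1273/2)x^3 + (11775/4)x^2 + 6829x
(-J) E_{4} Δ f = -3x^5 - 69x^4 - (1273/2)x^3 - (11775/4)x^2 - 6829x
S_{-1/2} f = -(3/32)x^5 + (3/32)x^4 + (1/16)x^3 - (3/2)x
(M_x + (-J) E_{4} Δ + S_{-1/2}) f = 3x^6 - (51/32)x^5 - (2221/32)x^4 - (10183/16)x^3 - (11763/4)x^2 - (13661/2)x


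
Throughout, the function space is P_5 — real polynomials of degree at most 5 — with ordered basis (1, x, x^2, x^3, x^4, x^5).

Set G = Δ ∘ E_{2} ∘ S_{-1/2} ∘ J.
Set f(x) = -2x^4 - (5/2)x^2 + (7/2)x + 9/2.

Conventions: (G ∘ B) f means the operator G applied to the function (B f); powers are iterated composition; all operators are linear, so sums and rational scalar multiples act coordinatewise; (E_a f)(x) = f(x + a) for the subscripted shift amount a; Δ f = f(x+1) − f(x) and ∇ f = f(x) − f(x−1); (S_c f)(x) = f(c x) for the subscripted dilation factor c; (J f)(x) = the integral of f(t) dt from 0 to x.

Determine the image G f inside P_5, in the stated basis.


J f = -(2/5)x^5 - (5/6)x^3 + (7/4)x^2 + (9/2)x
S_{-1/2} J f = (1/80)x^5 + (5/48)x^3 + (7/16)x^2 - (9/4)x
E_{2} (S_{-1/2} ∘ J) f = (1/80)x^5 + (1/8)x^4 + (29/48)x^3 + (33/16)x^2 + (7/4)x - 91/60
Δ E_{2} (S_{-1/2} ∘ J) f = (1/16)x^4 + (5/8)x^3 + (43/16)x^2 + (13/2)x + 1093/240

the image equals g(x) = (1/16)x^4 + (5/8)x^3 + (43/16)x^2 + (13/2)x + 1093/240


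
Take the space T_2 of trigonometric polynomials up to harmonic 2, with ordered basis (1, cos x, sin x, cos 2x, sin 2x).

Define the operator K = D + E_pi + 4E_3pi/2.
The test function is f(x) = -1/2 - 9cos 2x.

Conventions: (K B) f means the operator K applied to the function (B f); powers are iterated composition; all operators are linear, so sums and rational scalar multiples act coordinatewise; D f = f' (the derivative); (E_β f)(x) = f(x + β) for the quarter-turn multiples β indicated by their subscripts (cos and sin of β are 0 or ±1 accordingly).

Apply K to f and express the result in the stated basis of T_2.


D f = 18sin 2x
E_pi f = -1/2 - 9cos 2x
E_3pi/2 f = -1/2 + 9cos 2x
(4E_3pi/2) f = -2 + 36cos 2x
(D + E_pi + 4E_3pi/2) f = -5/2 + 27cos 2x + 18sin 2x

the image equals g(x) = -5/2 + 27cos 2x + 18sin 2x


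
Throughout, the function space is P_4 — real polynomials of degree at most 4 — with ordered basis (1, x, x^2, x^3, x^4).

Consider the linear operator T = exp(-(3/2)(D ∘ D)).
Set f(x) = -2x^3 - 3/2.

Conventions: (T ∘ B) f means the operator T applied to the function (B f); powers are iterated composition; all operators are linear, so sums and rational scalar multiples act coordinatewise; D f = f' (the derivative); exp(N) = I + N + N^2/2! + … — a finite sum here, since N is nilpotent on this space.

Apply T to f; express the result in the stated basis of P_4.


the result is g(x) = -2x^3 + 18x - 3/2

order-1 term: 18x
the series for exp(-(3/2)(D ∘ D)) f terminates at order 1
exp(-(3/2)(D ∘ D)) f = -2x^3 + 18x - 3/2


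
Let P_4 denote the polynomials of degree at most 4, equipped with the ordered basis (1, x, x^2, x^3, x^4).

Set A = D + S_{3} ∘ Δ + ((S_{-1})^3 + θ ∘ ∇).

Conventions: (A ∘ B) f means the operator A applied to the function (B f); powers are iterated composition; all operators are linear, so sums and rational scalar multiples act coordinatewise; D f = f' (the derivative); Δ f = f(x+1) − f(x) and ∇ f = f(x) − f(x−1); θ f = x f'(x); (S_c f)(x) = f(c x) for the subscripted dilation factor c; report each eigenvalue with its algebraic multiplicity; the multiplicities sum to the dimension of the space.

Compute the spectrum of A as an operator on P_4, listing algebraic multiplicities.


λ = -1 (multiplicity 2), λ = 1 (multiplicity 3)

image of 1: 1
image of x: -x + 2
image of x^2: x^2 + 10x + 1
image of x^3: -x^3 + 36x^2 + 6x + 1
image of x^4: x^4 + 124x^3 + 42x^2 + 16x + 1
the matrix is upper triangular; its diagonal is (1, -1, 1, -1, 1)
for a triangular matrix the eigenvalues are the diagonal entries, with algebraic multiplicity their repetition count


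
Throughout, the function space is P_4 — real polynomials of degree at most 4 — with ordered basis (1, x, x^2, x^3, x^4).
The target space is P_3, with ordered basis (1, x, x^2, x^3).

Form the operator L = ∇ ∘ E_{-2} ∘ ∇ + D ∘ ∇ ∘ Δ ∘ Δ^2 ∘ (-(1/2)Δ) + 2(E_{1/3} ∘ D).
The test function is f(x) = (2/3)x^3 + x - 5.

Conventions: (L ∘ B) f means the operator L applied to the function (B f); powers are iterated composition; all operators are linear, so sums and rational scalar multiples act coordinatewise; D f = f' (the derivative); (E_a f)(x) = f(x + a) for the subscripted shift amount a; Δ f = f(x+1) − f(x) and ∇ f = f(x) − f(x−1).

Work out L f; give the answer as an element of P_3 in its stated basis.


the result is g(x) = 4x^2 + (20/3)x - 86/9

∇ f = 2x^2 - 2x + 5/3
E_{-2} ∇ f = 2x^2 - 10x + 41/3
∇ E_{-2} ∇ f = 4x - 12
Δ f = 2x^2 + 2x + 5/3
(-(1/2)Δ) f = -x^2 - x - 5/6
Δ (-(1/2)Δ) f = -2x - 2
Δ Δ (-(1/2)Δ) f = -2
Δ Δ^2 (-(1/2)Δ) f = 0
∇ Δ Δ^2 (-(1/2)Δ) f = 0
D ∇ Δ Δ^2 (-(1/2)Δ) f = 0
D f = 2x^2 + 1
E_{1/3} D f = 2x^2 + (4/3)x + 11/9
(2(E_{1/3} ∘ D)) f = 4x^2 + (8/3)x + 22/9
(∇ ∘ E_{-2} ∘ ∇ + D ∘ ∇ ∘ Δ ∘ Δ^2 ∘ (-(1/2)Δ) + 2(E_{1/3} ∘ D)) f = 4x^2 + (20/3)x - 86/9
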